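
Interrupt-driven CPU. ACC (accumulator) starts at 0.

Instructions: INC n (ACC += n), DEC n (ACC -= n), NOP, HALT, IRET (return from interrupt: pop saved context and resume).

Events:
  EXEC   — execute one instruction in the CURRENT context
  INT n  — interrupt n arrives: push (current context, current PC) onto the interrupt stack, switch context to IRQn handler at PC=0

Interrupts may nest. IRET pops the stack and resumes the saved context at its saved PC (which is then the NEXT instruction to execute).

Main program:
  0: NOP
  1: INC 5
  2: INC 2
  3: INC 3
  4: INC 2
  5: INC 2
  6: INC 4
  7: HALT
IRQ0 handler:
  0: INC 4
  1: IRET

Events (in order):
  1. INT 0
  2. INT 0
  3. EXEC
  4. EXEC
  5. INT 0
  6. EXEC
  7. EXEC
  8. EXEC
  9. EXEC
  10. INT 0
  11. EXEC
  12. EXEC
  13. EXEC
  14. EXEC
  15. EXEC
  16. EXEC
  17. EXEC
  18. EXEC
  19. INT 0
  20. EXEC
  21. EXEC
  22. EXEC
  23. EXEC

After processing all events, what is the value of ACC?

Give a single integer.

Event 1 (INT 0): INT 0 arrives: push (MAIN, PC=0), enter IRQ0 at PC=0 (depth now 1)
Event 2 (INT 0): INT 0 arrives: push (IRQ0, PC=0), enter IRQ0 at PC=0 (depth now 2)
Event 3 (EXEC): [IRQ0] PC=0: INC 4 -> ACC=4
Event 4 (EXEC): [IRQ0] PC=1: IRET -> resume IRQ0 at PC=0 (depth now 1)
Event 5 (INT 0): INT 0 arrives: push (IRQ0, PC=0), enter IRQ0 at PC=0 (depth now 2)
Event 6 (EXEC): [IRQ0] PC=0: INC 4 -> ACC=8
Event 7 (EXEC): [IRQ0] PC=1: IRET -> resume IRQ0 at PC=0 (depth now 1)
Event 8 (EXEC): [IRQ0] PC=0: INC 4 -> ACC=12
Event 9 (EXEC): [IRQ0] PC=1: IRET -> resume MAIN at PC=0 (depth now 0)
Event 10 (INT 0): INT 0 arrives: push (MAIN, PC=0), enter IRQ0 at PC=0 (depth now 1)
Event 11 (EXEC): [IRQ0] PC=0: INC 4 -> ACC=16
Event 12 (EXEC): [IRQ0] PC=1: IRET -> resume MAIN at PC=0 (depth now 0)
Event 13 (EXEC): [MAIN] PC=0: NOP
Event 14 (EXEC): [MAIN] PC=1: INC 5 -> ACC=21
Event 15 (EXEC): [MAIN] PC=2: INC 2 -> ACC=23
Event 16 (EXEC): [MAIN] PC=3: INC 3 -> ACC=26
Event 17 (EXEC): [MAIN] PC=4: INC 2 -> ACC=28
Event 18 (EXEC): [MAIN] PC=5: INC 2 -> ACC=30
Event 19 (INT 0): INT 0 arrives: push (MAIN, PC=6), enter IRQ0 at PC=0 (depth now 1)
Event 20 (EXEC): [IRQ0] PC=0: INC 4 -> ACC=34
Event 21 (EXEC): [IRQ0] PC=1: IRET -> resume MAIN at PC=6 (depth now 0)
Event 22 (EXEC): [MAIN] PC=6: INC 4 -> ACC=38
Event 23 (EXEC): [MAIN] PC=7: HALT

Answer: 38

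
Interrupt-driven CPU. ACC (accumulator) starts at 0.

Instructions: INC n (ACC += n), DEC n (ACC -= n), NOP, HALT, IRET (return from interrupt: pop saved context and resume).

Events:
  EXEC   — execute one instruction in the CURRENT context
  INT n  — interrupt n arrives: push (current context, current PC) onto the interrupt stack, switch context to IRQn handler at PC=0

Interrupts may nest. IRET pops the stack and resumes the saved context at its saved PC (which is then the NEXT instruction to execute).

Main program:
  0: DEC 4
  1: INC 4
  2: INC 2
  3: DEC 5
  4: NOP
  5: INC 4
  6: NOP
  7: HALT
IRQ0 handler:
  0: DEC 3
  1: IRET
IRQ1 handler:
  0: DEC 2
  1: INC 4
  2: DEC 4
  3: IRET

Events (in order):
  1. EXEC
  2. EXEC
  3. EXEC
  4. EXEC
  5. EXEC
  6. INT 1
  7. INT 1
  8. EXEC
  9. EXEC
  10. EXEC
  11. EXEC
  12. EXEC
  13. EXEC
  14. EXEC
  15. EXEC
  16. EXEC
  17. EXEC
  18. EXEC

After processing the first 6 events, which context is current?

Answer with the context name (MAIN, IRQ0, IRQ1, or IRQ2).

Event 1 (EXEC): [MAIN] PC=0: DEC 4 -> ACC=-4
Event 2 (EXEC): [MAIN] PC=1: INC 4 -> ACC=0
Event 3 (EXEC): [MAIN] PC=2: INC 2 -> ACC=2
Event 4 (EXEC): [MAIN] PC=3: DEC 5 -> ACC=-3
Event 5 (EXEC): [MAIN] PC=4: NOP
Event 6 (INT 1): INT 1 arrives: push (MAIN, PC=5), enter IRQ1 at PC=0 (depth now 1)

Answer: IRQ1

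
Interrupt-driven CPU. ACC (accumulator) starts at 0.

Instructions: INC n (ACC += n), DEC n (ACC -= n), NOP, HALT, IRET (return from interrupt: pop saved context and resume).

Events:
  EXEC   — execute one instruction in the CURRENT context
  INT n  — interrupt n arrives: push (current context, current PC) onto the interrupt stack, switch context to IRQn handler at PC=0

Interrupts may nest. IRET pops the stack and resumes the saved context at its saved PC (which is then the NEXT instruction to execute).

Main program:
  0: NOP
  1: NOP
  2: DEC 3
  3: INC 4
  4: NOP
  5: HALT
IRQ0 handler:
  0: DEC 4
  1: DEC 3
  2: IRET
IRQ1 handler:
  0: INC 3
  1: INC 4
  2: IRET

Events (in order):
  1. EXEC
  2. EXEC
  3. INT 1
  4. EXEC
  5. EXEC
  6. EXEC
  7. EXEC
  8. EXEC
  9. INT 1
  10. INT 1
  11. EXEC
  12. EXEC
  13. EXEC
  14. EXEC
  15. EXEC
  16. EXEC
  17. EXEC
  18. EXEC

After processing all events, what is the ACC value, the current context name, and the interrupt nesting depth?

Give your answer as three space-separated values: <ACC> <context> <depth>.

Answer: 22 MAIN 0

Derivation:
Event 1 (EXEC): [MAIN] PC=0: NOP
Event 2 (EXEC): [MAIN] PC=1: NOP
Event 3 (INT 1): INT 1 arrives: push (MAIN, PC=2), enter IRQ1 at PC=0 (depth now 1)
Event 4 (EXEC): [IRQ1] PC=0: INC 3 -> ACC=3
Event 5 (EXEC): [IRQ1] PC=1: INC 4 -> ACC=7
Event 6 (EXEC): [IRQ1] PC=2: IRET -> resume MAIN at PC=2 (depth now 0)
Event 7 (EXEC): [MAIN] PC=2: DEC 3 -> ACC=4
Event 8 (EXEC): [MAIN] PC=3: INC 4 -> ACC=8
Event 9 (INT 1): INT 1 arrives: push (MAIN, PC=4), enter IRQ1 at PC=0 (depth now 1)
Event 10 (INT 1): INT 1 arrives: push (IRQ1, PC=0), enter IRQ1 at PC=0 (depth now 2)
Event 11 (EXEC): [IRQ1] PC=0: INC 3 -> ACC=11
Event 12 (EXEC): [IRQ1] PC=1: INC 4 -> ACC=15
Event 13 (EXEC): [IRQ1] PC=2: IRET -> resume IRQ1 at PC=0 (depth now 1)
Event 14 (EXEC): [IRQ1] PC=0: INC 3 -> ACC=18
Event 15 (EXEC): [IRQ1] PC=1: INC 4 -> ACC=22
Event 16 (EXEC): [IRQ1] PC=2: IRET -> resume MAIN at PC=4 (depth now 0)
Event 17 (EXEC): [MAIN] PC=4: NOP
Event 18 (EXEC): [MAIN] PC=5: HALT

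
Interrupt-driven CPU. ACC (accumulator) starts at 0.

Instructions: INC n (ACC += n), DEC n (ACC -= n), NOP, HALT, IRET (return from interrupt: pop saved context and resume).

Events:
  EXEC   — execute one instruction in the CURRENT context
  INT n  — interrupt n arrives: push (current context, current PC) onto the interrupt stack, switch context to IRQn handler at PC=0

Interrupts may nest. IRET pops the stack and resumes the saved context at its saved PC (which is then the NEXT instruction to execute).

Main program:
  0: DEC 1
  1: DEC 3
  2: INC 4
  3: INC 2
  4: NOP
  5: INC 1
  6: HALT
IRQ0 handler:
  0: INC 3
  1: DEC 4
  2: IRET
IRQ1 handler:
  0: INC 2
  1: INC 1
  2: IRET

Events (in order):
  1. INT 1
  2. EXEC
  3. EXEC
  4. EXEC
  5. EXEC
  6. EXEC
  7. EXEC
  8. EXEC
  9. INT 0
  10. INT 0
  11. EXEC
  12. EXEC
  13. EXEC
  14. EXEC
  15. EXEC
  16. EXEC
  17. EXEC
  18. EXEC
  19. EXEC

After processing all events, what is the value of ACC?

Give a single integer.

Answer: 4

Derivation:
Event 1 (INT 1): INT 1 arrives: push (MAIN, PC=0), enter IRQ1 at PC=0 (depth now 1)
Event 2 (EXEC): [IRQ1] PC=0: INC 2 -> ACC=2
Event 3 (EXEC): [IRQ1] PC=1: INC 1 -> ACC=3
Event 4 (EXEC): [IRQ1] PC=2: IRET -> resume MAIN at PC=0 (depth now 0)
Event 5 (EXEC): [MAIN] PC=0: DEC 1 -> ACC=2
Event 6 (EXEC): [MAIN] PC=1: DEC 3 -> ACC=-1
Event 7 (EXEC): [MAIN] PC=2: INC 4 -> ACC=3
Event 8 (EXEC): [MAIN] PC=3: INC 2 -> ACC=5
Event 9 (INT 0): INT 0 arrives: push (MAIN, PC=4), enter IRQ0 at PC=0 (depth now 1)
Event 10 (INT 0): INT 0 arrives: push (IRQ0, PC=0), enter IRQ0 at PC=0 (depth now 2)
Event 11 (EXEC): [IRQ0] PC=0: INC 3 -> ACC=8
Event 12 (EXEC): [IRQ0] PC=1: DEC 4 -> ACC=4
Event 13 (EXEC): [IRQ0] PC=2: IRET -> resume IRQ0 at PC=0 (depth now 1)
Event 14 (EXEC): [IRQ0] PC=0: INC 3 -> ACC=7
Event 15 (EXEC): [IRQ0] PC=1: DEC 4 -> ACC=3
Event 16 (EXEC): [IRQ0] PC=2: IRET -> resume MAIN at PC=4 (depth now 0)
Event 17 (EXEC): [MAIN] PC=4: NOP
Event 18 (EXEC): [MAIN] PC=5: INC 1 -> ACC=4
Event 19 (EXEC): [MAIN] PC=6: HALT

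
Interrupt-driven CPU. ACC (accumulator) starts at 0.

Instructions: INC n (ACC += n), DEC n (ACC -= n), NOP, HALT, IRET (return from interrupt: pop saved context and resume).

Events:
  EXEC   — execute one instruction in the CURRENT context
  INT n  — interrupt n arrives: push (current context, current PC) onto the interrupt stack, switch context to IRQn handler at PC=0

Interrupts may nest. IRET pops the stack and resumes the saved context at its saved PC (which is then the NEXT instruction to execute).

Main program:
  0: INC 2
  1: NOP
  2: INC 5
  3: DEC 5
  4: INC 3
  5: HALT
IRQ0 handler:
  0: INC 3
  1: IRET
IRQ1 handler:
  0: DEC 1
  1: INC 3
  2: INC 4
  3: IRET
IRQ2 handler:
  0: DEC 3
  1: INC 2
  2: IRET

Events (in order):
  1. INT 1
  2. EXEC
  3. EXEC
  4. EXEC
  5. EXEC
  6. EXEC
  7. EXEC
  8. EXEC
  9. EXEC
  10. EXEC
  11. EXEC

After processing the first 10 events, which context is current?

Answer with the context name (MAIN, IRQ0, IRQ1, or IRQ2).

Event 1 (INT 1): INT 1 arrives: push (MAIN, PC=0), enter IRQ1 at PC=0 (depth now 1)
Event 2 (EXEC): [IRQ1] PC=0: DEC 1 -> ACC=-1
Event 3 (EXEC): [IRQ1] PC=1: INC 3 -> ACC=2
Event 4 (EXEC): [IRQ1] PC=2: INC 4 -> ACC=6
Event 5 (EXEC): [IRQ1] PC=3: IRET -> resume MAIN at PC=0 (depth now 0)
Event 6 (EXEC): [MAIN] PC=0: INC 2 -> ACC=8
Event 7 (EXEC): [MAIN] PC=1: NOP
Event 8 (EXEC): [MAIN] PC=2: INC 5 -> ACC=13
Event 9 (EXEC): [MAIN] PC=3: DEC 5 -> ACC=8
Event 10 (EXEC): [MAIN] PC=4: INC 3 -> ACC=11

Answer: MAIN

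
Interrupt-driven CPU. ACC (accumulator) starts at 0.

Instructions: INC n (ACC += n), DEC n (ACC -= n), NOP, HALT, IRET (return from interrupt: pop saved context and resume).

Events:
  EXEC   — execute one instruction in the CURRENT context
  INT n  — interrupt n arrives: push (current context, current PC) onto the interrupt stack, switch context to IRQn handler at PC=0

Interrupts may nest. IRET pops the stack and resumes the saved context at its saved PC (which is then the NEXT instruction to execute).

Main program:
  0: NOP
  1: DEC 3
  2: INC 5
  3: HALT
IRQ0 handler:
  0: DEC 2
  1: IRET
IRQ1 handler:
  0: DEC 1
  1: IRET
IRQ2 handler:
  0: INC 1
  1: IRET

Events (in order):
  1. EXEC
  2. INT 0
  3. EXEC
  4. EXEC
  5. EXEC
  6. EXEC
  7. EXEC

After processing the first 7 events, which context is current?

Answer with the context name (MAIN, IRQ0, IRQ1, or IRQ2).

Answer: MAIN

Derivation:
Event 1 (EXEC): [MAIN] PC=0: NOP
Event 2 (INT 0): INT 0 arrives: push (MAIN, PC=1), enter IRQ0 at PC=0 (depth now 1)
Event 3 (EXEC): [IRQ0] PC=0: DEC 2 -> ACC=-2
Event 4 (EXEC): [IRQ0] PC=1: IRET -> resume MAIN at PC=1 (depth now 0)
Event 5 (EXEC): [MAIN] PC=1: DEC 3 -> ACC=-5
Event 6 (EXEC): [MAIN] PC=2: INC 5 -> ACC=0
Event 7 (EXEC): [MAIN] PC=3: HALT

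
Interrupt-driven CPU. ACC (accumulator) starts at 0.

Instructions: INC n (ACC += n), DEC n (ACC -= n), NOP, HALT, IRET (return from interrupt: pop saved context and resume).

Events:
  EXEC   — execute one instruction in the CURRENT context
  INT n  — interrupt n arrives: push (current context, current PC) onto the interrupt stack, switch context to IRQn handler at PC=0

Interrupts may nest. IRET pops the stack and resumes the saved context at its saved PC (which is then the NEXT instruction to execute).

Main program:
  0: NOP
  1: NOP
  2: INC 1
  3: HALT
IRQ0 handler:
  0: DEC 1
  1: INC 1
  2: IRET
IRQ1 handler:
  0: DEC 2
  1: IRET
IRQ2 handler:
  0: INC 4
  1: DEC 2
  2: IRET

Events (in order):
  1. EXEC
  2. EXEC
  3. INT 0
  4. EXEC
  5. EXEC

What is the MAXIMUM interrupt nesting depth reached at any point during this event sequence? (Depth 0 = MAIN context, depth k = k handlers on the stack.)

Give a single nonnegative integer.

Event 1 (EXEC): [MAIN] PC=0: NOP [depth=0]
Event 2 (EXEC): [MAIN] PC=1: NOP [depth=0]
Event 3 (INT 0): INT 0 arrives: push (MAIN, PC=2), enter IRQ0 at PC=0 (depth now 1) [depth=1]
Event 4 (EXEC): [IRQ0] PC=0: DEC 1 -> ACC=-1 [depth=1]
Event 5 (EXEC): [IRQ0] PC=1: INC 1 -> ACC=0 [depth=1]
Max depth observed: 1

Answer: 1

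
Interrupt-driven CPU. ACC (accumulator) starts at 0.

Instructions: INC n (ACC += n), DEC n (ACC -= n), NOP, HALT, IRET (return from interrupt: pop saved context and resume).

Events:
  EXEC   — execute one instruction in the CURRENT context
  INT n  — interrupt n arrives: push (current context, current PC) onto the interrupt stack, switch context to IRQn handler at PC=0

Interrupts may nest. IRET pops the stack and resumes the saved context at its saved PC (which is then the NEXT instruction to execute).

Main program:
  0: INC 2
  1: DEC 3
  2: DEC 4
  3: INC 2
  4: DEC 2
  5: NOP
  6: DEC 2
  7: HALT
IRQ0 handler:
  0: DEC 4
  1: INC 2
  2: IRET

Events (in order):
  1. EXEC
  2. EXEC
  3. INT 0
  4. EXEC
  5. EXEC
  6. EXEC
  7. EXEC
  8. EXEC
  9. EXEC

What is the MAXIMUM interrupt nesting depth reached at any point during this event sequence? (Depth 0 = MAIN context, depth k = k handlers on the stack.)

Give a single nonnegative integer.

Answer: 1

Derivation:
Event 1 (EXEC): [MAIN] PC=0: INC 2 -> ACC=2 [depth=0]
Event 2 (EXEC): [MAIN] PC=1: DEC 3 -> ACC=-1 [depth=0]
Event 3 (INT 0): INT 0 arrives: push (MAIN, PC=2), enter IRQ0 at PC=0 (depth now 1) [depth=1]
Event 4 (EXEC): [IRQ0] PC=0: DEC 4 -> ACC=-5 [depth=1]
Event 5 (EXEC): [IRQ0] PC=1: INC 2 -> ACC=-3 [depth=1]
Event 6 (EXEC): [IRQ0] PC=2: IRET -> resume MAIN at PC=2 (depth now 0) [depth=0]
Event 7 (EXEC): [MAIN] PC=2: DEC 4 -> ACC=-7 [depth=0]
Event 8 (EXEC): [MAIN] PC=3: INC 2 -> ACC=-5 [depth=0]
Event 9 (EXEC): [MAIN] PC=4: DEC 2 -> ACC=-7 [depth=0]
Max depth observed: 1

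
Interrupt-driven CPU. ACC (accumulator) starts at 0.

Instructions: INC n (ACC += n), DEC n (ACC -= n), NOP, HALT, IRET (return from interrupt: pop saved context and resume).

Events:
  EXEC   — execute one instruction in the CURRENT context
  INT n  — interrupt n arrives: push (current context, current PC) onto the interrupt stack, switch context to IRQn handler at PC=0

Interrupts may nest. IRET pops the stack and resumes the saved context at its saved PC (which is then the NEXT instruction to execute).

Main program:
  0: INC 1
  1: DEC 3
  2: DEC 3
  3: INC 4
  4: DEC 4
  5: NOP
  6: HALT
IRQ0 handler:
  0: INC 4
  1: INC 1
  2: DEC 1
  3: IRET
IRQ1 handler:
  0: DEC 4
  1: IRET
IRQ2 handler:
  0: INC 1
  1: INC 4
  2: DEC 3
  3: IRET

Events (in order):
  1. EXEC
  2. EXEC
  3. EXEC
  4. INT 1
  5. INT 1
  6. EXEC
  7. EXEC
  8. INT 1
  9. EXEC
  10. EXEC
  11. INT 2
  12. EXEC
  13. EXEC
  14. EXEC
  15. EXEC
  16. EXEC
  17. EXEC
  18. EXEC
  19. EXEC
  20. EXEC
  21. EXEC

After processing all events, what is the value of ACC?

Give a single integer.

Event 1 (EXEC): [MAIN] PC=0: INC 1 -> ACC=1
Event 2 (EXEC): [MAIN] PC=1: DEC 3 -> ACC=-2
Event 3 (EXEC): [MAIN] PC=2: DEC 3 -> ACC=-5
Event 4 (INT 1): INT 1 arrives: push (MAIN, PC=3), enter IRQ1 at PC=0 (depth now 1)
Event 5 (INT 1): INT 1 arrives: push (IRQ1, PC=0), enter IRQ1 at PC=0 (depth now 2)
Event 6 (EXEC): [IRQ1] PC=0: DEC 4 -> ACC=-9
Event 7 (EXEC): [IRQ1] PC=1: IRET -> resume IRQ1 at PC=0 (depth now 1)
Event 8 (INT 1): INT 1 arrives: push (IRQ1, PC=0), enter IRQ1 at PC=0 (depth now 2)
Event 9 (EXEC): [IRQ1] PC=0: DEC 4 -> ACC=-13
Event 10 (EXEC): [IRQ1] PC=1: IRET -> resume IRQ1 at PC=0 (depth now 1)
Event 11 (INT 2): INT 2 arrives: push (IRQ1, PC=0), enter IRQ2 at PC=0 (depth now 2)
Event 12 (EXEC): [IRQ2] PC=0: INC 1 -> ACC=-12
Event 13 (EXEC): [IRQ2] PC=1: INC 4 -> ACC=-8
Event 14 (EXEC): [IRQ2] PC=2: DEC 3 -> ACC=-11
Event 15 (EXEC): [IRQ2] PC=3: IRET -> resume IRQ1 at PC=0 (depth now 1)
Event 16 (EXEC): [IRQ1] PC=0: DEC 4 -> ACC=-15
Event 17 (EXEC): [IRQ1] PC=1: IRET -> resume MAIN at PC=3 (depth now 0)
Event 18 (EXEC): [MAIN] PC=3: INC 4 -> ACC=-11
Event 19 (EXEC): [MAIN] PC=4: DEC 4 -> ACC=-15
Event 20 (EXEC): [MAIN] PC=5: NOP
Event 21 (EXEC): [MAIN] PC=6: HALT

Answer: -15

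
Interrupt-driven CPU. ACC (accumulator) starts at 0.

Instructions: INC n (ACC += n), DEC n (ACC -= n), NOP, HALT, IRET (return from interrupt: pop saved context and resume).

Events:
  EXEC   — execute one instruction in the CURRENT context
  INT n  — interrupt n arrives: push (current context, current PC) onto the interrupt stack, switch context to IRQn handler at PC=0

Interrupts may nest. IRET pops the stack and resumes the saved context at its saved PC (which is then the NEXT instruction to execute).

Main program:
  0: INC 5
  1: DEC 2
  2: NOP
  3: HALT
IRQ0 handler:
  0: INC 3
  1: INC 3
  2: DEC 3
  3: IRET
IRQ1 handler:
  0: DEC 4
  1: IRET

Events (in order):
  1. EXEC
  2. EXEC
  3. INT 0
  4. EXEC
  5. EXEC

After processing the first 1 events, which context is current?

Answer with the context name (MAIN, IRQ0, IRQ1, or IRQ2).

Answer: MAIN

Derivation:
Event 1 (EXEC): [MAIN] PC=0: INC 5 -> ACC=5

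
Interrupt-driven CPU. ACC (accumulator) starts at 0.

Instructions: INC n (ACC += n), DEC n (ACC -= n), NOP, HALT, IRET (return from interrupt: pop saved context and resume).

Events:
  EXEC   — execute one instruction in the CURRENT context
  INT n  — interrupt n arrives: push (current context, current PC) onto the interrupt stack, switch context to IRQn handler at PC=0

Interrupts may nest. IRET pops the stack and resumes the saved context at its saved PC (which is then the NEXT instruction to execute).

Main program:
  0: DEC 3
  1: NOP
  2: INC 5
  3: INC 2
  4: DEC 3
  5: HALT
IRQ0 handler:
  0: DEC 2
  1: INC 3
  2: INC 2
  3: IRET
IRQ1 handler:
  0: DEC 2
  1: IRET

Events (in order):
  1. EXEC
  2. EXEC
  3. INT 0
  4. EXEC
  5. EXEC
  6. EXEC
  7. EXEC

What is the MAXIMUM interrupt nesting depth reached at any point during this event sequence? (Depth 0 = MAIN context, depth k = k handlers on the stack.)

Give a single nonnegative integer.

Event 1 (EXEC): [MAIN] PC=0: DEC 3 -> ACC=-3 [depth=0]
Event 2 (EXEC): [MAIN] PC=1: NOP [depth=0]
Event 3 (INT 0): INT 0 arrives: push (MAIN, PC=2), enter IRQ0 at PC=0 (depth now 1) [depth=1]
Event 4 (EXEC): [IRQ0] PC=0: DEC 2 -> ACC=-5 [depth=1]
Event 5 (EXEC): [IRQ0] PC=1: INC 3 -> ACC=-2 [depth=1]
Event 6 (EXEC): [IRQ0] PC=2: INC 2 -> ACC=0 [depth=1]
Event 7 (EXEC): [IRQ0] PC=3: IRET -> resume MAIN at PC=2 (depth now 0) [depth=0]
Max depth observed: 1

Answer: 1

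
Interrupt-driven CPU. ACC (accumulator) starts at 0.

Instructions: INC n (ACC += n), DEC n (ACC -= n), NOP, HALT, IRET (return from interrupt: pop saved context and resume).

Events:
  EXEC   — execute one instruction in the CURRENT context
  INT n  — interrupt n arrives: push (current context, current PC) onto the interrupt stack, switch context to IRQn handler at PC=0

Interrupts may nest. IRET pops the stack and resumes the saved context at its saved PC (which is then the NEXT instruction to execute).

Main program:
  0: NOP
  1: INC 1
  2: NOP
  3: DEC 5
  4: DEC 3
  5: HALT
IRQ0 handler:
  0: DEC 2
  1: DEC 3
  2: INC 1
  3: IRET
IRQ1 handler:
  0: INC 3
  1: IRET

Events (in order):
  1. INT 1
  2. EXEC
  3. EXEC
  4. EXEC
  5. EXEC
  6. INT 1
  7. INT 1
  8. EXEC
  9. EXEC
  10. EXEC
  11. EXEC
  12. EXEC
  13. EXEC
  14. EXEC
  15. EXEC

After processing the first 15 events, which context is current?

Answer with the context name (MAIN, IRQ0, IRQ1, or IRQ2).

Answer: MAIN

Derivation:
Event 1 (INT 1): INT 1 arrives: push (MAIN, PC=0), enter IRQ1 at PC=0 (depth now 1)
Event 2 (EXEC): [IRQ1] PC=0: INC 3 -> ACC=3
Event 3 (EXEC): [IRQ1] PC=1: IRET -> resume MAIN at PC=0 (depth now 0)
Event 4 (EXEC): [MAIN] PC=0: NOP
Event 5 (EXEC): [MAIN] PC=1: INC 1 -> ACC=4
Event 6 (INT 1): INT 1 arrives: push (MAIN, PC=2), enter IRQ1 at PC=0 (depth now 1)
Event 7 (INT 1): INT 1 arrives: push (IRQ1, PC=0), enter IRQ1 at PC=0 (depth now 2)
Event 8 (EXEC): [IRQ1] PC=0: INC 3 -> ACC=7
Event 9 (EXEC): [IRQ1] PC=1: IRET -> resume IRQ1 at PC=0 (depth now 1)
Event 10 (EXEC): [IRQ1] PC=0: INC 3 -> ACC=10
Event 11 (EXEC): [IRQ1] PC=1: IRET -> resume MAIN at PC=2 (depth now 0)
Event 12 (EXEC): [MAIN] PC=2: NOP
Event 13 (EXEC): [MAIN] PC=3: DEC 5 -> ACC=5
Event 14 (EXEC): [MAIN] PC=4: DEC 3 -> ACC=2
Event 15 (EXEC): [MAIN] PC=5: HALT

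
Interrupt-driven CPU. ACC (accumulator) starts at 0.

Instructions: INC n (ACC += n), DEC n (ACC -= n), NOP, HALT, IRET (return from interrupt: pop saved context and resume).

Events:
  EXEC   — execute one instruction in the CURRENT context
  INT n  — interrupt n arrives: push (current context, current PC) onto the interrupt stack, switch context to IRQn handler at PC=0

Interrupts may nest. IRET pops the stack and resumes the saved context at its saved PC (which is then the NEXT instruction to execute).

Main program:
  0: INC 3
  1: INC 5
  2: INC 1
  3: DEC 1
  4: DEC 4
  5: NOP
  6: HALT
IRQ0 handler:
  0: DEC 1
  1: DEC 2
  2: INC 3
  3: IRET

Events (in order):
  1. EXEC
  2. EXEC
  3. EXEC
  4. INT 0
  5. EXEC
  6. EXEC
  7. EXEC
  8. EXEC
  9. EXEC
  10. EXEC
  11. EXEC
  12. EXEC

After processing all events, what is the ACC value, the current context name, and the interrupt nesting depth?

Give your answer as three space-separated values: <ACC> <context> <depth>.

Answer: 4 MAIN 0

Derivation:
Event 1 (EXEC): [MAIN] PC=0: INC 3 -> ACC=3
Event 2 (EXEC): [MAIN] PC=1: INC 5 -> ACC=8
Event 3 (EXEC): [MAIN] PC=2: INC 1 -> ACC=9
Event 4 (INT 0): INT 0 arrives: push (MAIN, PC=3), enter IRQ0 at PC=0 (depth now 1)
Event 5 (EXEC): [IRQ0] PC=0: DEC 1 -> ACC=8
Event 6 (EXEC): [IRQ0] PC=1: DEC 2 -> ACC=6
Event 7 (EXEC): [IRQ0] PC=2: INC 3 -> ACC=9
Event 8 (EXEC): [IRQ0] PC=3: IRET -> resume MAIN at PC=3 (depth now 0)
Event 9 (EXEC): [MAIN] PC=3: DEC 1 -> ACC=8
Event 10 (EXEC): [MAIN] PC=4: DEC 4 -> ACC=4
Event 11 (EXEC): [MAIN] PC=5: NOP
Event 12 (EXEC): [MAIN] PC=6: HALT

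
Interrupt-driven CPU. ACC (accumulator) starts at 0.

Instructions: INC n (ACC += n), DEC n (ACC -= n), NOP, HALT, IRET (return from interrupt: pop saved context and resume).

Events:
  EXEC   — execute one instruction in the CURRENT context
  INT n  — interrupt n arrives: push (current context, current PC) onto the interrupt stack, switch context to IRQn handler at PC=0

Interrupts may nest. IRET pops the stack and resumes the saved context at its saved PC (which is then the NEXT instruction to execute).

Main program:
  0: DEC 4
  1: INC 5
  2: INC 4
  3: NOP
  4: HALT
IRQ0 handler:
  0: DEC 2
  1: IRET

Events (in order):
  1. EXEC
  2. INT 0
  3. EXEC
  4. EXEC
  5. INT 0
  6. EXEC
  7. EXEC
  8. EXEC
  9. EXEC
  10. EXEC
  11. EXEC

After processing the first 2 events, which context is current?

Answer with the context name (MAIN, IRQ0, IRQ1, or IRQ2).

Answer: IRQ0

Derivation:
Event 1 (EXEC): [MAIN] PC=0: DEC 4 -> ACC=-4
Event 2 (INT 0): INT 0 arrives: push (MAIN, PC=1), enter IRQ0 at PC=0 (depth now 1)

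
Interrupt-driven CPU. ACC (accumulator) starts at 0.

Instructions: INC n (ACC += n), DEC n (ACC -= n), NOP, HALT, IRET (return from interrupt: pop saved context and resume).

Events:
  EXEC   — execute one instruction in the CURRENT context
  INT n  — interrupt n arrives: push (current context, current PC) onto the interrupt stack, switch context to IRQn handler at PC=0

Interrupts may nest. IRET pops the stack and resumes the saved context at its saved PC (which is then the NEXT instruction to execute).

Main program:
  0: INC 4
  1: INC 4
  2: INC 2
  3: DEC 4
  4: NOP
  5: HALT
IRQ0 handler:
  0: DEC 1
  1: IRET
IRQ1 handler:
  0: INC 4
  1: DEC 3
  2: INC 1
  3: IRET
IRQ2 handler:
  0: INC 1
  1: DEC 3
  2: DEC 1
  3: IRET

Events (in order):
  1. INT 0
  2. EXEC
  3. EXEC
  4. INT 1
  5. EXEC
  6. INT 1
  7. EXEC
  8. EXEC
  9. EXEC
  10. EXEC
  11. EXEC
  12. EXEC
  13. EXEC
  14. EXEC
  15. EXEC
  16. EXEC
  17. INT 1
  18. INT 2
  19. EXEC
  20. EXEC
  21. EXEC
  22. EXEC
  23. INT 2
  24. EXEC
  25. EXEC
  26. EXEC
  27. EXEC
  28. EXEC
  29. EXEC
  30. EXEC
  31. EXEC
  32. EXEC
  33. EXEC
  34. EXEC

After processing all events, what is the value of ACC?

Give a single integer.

Answer: 5

Derivation:
Event 1 (INT 0): INT 0 arrives: push (MAIN, PC=0), enter IRQ0 at PC=0 (depth now 1)
Event 2 (EXEC): [IRQ0] PC=0: DEC 1 -> ACC=-1
Event 3 (EXEC): [IRQ0] PC=1: IRET -> resume MAIN at PC=0 (depth now 0)
Event 4 (INT 1): INT 1 arrives: push (MAIN, PC=0), enter IRQ1 at PC=0 (depth now 1)
Event 5 (EXEC): [IRQ1] PC=0: INC 4 -> ACC=3
Event 6 (INT 1): INT 1 arrives: push (IRQ1, PC=1), enter IRQ1 at PC=0 (depth now 2)
Event 7 (EXEC): [IRQ1] PC=0: INC 4 -> ACC=7
Event 8 (EXEC): [IRQ1] PC=1: DEC 3 -> ACC=4
Event 9 (EXEC): [IRQ1] PC=2: INC 1 -> ACC=5
Event 10 (EXEC): [IRQ1] PC=3: IRET -> resume IRQ1 at PC=1 (depth now 1)
Event 11 (EXEC): [IRQ1] PC=1: DEC 3 -> ACC=2
Event 12 (EXEC): [IRQ1] PC=2: INC 1 -> ACC=3
Event 13 (EXEC): [IRQ1] PC=3: IRET -> resume MAIN at PC=0 (depth now 0)
Event 14 (EXEC): [MAIN] PC=0: INC 4 -> ACC=7
Event 15 (EXEC): [MAIN] PC=1: INC 4 -> ACC=11
Event 16 (EXEC): [MAIN] PC=2: INC 2 -> ACC=13
Event 17 (INT 1): INT 1 arrives: push (MAIN, PC=3), enter IRQ1 at PC=0 (depth now 1)
Event 18 (INT 2): INT 2 arrives: push (IRQ1, PC=0), enter IRQ2 at PC=0 (depth now 2)
Event 19 (EXEC): [IRQ2] PC=0: INC 1 -> ACC=14
Event 20 (EXEC): [IRQ2] PC=1: DEC 3 -> ACC=11
Event 21 (EXEC): [IRQ2] PC=2: DEC 1 -> ACC=10
Event 22 (EXEC): [IRQ2] PC=3: IRET -> resume IRQ1 at PC=0 (depth now 1)
Event 23 (INT 2): INT 2 arrives: push (IRQ1, PC=0), enter IRQ2 at PC=0 (depth now 2)
Event 24 (EXEC): [IRQ2] PC=0: INC 1 -> ACC=11
Event 25 (EXEC): [IRQ2] PC=1: DEC 3 -> ACC=8
Event 26 (EXEC): [IRQ2] PC=2: DEC 1 -> ACC=7
Event 27 (EXEC): [IRQ2] PC=3: IRET -> resume IRQ1 at PC=0 (depth now 1)
Event 28 (EXEC): [IRQ1] PC=0: INC 4 -> ACC=11
Event 29 (EXEC): [IRQ1] PC=1: DEC 3 -> ACC=8
Event 30 (EXEC): [IRQ1] PC=2: INC 1 -> ACC=9
Event 31 (EXEC): [IRQ1] PC=3: IRET -> resume MAIN at PC=3 (depth now 0)
Event 32 (EXEC): [MAIN] PC=3: DEC 4 -> ACC=5
Event 33 (EXEC): [MAIN] PC=4: NOP
Event 34 (EXEC): [MAIN] PC=5: HALT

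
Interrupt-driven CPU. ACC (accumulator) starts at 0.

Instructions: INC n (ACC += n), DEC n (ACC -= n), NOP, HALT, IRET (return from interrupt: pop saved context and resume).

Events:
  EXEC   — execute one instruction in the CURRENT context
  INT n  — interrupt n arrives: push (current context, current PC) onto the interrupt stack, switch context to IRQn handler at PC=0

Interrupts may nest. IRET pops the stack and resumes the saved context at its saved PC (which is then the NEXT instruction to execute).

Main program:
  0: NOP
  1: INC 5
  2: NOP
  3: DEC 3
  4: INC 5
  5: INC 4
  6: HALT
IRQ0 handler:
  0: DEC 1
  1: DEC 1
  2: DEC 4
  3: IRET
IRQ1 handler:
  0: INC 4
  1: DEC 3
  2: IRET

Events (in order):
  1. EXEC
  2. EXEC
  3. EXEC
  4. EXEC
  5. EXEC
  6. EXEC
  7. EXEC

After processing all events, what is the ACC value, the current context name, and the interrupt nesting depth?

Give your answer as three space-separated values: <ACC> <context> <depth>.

Answer: 11 MAIN 0

Derivation:
Event 1 (EXEC): [MAIN] PC=0: NOP
Event 2 (EXEC): [MAIN] PC=1: INC 5 -> ACC=5
Event 3 (EXEC): [MAIN] PC=2: NOP
Event 4 (EXEC): [MAIN] PC=3: DEC 3 -> ACC=2
Event 5 (EXEC): [MAIN] PC=4: INC 5 -> ACC=7
Event 6 (EXEC): [MAIN] PC=5: INC 4 -> ACC=11
Event 7 (EXEC): [MAIN] PC=6: HALT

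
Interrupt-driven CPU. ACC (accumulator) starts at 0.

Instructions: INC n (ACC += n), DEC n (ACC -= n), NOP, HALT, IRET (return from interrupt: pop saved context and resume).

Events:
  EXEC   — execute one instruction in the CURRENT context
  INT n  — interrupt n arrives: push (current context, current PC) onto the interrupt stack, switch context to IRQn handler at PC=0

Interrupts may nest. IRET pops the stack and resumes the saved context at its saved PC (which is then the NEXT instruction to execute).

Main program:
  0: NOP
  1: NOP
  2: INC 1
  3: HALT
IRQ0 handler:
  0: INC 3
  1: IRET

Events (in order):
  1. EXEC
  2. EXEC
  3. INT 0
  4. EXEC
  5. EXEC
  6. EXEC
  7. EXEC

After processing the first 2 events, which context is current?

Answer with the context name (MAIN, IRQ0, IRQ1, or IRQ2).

Answer: MAIN

Derivation:
Event 1 (EXEC): [MAIN] PC=0: NOP
Event 2 (EXEC): [MAIN] PC=1: NOP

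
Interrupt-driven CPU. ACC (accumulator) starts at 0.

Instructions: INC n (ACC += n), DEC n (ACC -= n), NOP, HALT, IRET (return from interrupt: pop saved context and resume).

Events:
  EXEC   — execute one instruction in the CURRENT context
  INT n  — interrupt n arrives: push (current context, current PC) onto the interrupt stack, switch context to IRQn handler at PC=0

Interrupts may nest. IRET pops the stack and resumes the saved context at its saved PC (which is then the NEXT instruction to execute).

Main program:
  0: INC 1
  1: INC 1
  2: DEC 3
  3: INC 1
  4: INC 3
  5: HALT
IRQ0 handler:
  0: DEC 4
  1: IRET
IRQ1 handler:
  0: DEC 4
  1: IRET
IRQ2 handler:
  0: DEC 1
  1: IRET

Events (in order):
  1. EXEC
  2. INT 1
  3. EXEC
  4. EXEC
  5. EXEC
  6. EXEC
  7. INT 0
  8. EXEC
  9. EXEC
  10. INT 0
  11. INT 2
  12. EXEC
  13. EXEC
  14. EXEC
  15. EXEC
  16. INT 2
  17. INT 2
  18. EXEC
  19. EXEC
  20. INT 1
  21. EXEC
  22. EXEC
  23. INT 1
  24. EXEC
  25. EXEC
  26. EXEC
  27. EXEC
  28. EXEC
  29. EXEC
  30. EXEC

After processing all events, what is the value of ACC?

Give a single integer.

Event 1 (EXEC): [MAIN] PC=0: INC 1 -> ACC=1
Event 2 (INT 1): INT 1 arrives: push (MAIN, PC=1), enter IRQ1 at PC=0 (depth now 1)
Event 3 (EXEC): [IRQ1] PC=0: DEC 4 -> ACC=-3
Event 4 (EXEC): [IRQ1] PC=1: IRET -> resume MAIN at PC=1 (depth now 0)
Event 5 (EXEC): [MAIN] PC=1: INC 1 -> ACC=-2
Event 6 (EXEC): [MAIN] PC=2: DEC 3 -> ACC=-5
Event 7 (INT 0): INT 0 arrives: push (MAIN, PC=3), enter IRQ0 at PC=0 (depth now 1)
Event 8 (EXEC): [IRQ0] PC=0: DEC 4 -> ACC=-9
Event 9 (EXEC): [IRQ0] PC=1: IRET -> resume MAIN at PC=3 (depth now 0)
Event 10 (INT 0): INT 0 arrives: push (MAIN, PC=3), enter IRQ0 at PC=0 (depth now 1)
Event 11 (INT 2): INT 2 arrives: push (IRQ0, PC=0), enter IRQ2 at PC=0 (depth now 2)
Event 12 (EXEC): [IRQ2] PC=0: DEC 1 -> ACC=-10
Event 13 (EXEC): [IRQ2] PC=1: IRET -> resume IRQ0 at PC=0 (depth now 1)
Event 14 (EXEC): [IRQ0] PC=0: DEC 4 -> ACC=-14
Event 15 (EXEC): [IRQ0] PC=1: IRET -> resume MAIN at PC=3 (depth now 0)
Event 16 (INT 2): INT 2 arrives: push (MAIN, PC=3), enter IRQ2 at PC=0 (depth now 1)
Event 17 (INT 2): INT 2 arrives: push (IRQ2, PC=0), enter IRQ2 at PC=0 (depth now 2)
Event 18 (EXEC): [IRQ2] PC=0: DEC 1 -> ACC=-15
Event 19 (EXEC): [IRQ2] PC=1: IRET -> resume IRQ2 at PC=0 (depth now 1)
Event 20 (INT 1): INT 1 arrives: push (IRQ2, PC=0), enter IRQ1 at PC=0 (depth now 2)
Event 21 (EXEC): [IRQ1] PC=0: DEC 4 -> ACC=-19
Event 22 (EXEC): [IRQ1] PC=1: IRET -> resume IRQ2 at PC=0 (depth now 1)
Event 23 (INT 1): INT 1 arrives: push (IRQ2, PC=0), enter IRQ1 at PC=0 (depth now 2)
Event 24 (EXEC): [IRQ1] PC=0: DEC 4 -> ACC=-23
Event 25 (EXEC): [IRQ1] PC=1: IRET -> resume IRQ2 at PC=0 (depth now 1)
Event 26 (EXEC): [IRQ2] PC=0: DEC 1 -> ACC=-24
Event 27 (EXEC): [IRQ2] PC=1: IRET -> resume MAIN at PC=3 (depth now 0)
Event 28 (EXEC): [MAIN] PC=3: INC 1 -> ACC=-23
Event 29 (EXEC): [MAIN] PC=4: INC 3 -> ACC=-20
Event 30 (EXEC): [MAIN] PC=5: HALT

Answer: -20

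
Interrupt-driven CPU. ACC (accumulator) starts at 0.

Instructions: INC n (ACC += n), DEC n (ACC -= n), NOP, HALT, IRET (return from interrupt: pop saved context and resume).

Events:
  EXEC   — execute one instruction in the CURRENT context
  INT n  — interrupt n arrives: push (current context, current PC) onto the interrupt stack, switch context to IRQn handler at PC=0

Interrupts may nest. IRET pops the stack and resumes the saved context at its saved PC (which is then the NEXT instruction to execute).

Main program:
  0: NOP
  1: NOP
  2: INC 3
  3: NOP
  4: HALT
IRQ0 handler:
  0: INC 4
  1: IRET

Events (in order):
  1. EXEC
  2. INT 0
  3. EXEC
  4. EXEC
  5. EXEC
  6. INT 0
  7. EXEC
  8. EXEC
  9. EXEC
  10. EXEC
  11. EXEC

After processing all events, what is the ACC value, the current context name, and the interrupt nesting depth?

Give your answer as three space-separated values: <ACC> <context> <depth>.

Answer: 11 MAIN 0

Derivation:
Event 1 (EXEC): [MAIN] PC=0: NOP
Event 2 (INT 0): INT 0 arrives: push (MAIN, PC=1), enter IRQ0 at PC=0 (depth now 1)
Event 3 (EXEC): [IRQ0] PC=0: INC 4 -> ACC=4
Event 4 (EXEC): [IRQ0] PC=1: IRET -> resume MAIN at PC=1 (depth now 0)
Event 5 (EXEC): [MAIN] PC=1: NOP
Event 6 (INT 0): INT 0 arrives: push (MAIN, PC=2), enter IRQ0 at PC=0 (depth now 1)
Event 7 (EXEC): [IRQ0] PC=0: INC 4 -> ACC=8
Event 8 (EXEC): [IRQ0] PC=1: IRET -> resume MAIN at PC=2 (depth now 0)
Event 9 (EXEC): [MAIN] PC=2: INC 3 -> ACC=11
Event 10 (EXEC): [MAIN] PC=3: NOP
Event 11 (EXEC): [MAIN] PC=4: HALT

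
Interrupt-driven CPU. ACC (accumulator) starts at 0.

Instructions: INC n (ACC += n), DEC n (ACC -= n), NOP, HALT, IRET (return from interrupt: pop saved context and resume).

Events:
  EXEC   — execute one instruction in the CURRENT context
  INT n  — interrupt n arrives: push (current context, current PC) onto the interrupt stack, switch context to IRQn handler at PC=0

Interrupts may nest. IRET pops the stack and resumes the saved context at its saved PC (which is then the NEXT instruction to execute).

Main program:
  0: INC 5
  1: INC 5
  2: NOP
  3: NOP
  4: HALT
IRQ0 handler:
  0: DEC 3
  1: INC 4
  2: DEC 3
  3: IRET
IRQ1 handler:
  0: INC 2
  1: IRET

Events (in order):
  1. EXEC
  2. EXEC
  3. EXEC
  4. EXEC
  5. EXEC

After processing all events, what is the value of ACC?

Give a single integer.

Event 1 (EXEC): [MAIN] PC=0: INC 5 -> ACC=5
Event 2 (EXEC): [MAIN] PC=1: INC 5 -> ACC=10
Event 3 (EXEC): [MAIN] PC=2: NOP
Event 4 (EXEC): [MAIN] PC=3: NOP
Event 5 (EXEC): [MAIN] PC=4: HALT

Answer: 10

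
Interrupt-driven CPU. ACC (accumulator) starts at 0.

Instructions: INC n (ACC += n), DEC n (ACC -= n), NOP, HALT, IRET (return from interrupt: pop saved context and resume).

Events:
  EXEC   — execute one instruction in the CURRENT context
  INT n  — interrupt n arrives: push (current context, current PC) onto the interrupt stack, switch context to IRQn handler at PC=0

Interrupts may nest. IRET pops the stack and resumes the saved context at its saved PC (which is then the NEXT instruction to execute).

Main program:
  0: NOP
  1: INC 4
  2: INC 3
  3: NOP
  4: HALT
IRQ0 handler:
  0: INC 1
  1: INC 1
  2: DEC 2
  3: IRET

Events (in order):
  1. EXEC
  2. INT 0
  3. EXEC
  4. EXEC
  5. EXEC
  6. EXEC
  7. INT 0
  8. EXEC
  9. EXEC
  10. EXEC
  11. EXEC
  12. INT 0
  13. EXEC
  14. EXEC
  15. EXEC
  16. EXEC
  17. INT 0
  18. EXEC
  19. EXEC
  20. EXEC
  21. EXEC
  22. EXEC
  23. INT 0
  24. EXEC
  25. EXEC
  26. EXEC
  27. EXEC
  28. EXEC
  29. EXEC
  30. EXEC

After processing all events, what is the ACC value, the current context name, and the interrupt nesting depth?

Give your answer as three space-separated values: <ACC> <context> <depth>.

Event 1 (EXEC): [MAIN] PC=0: NOP
Event 2 (INT 0): INT 0 arrives: push (MAIN, PC=1), enter IRQ0 at PC=0 (depth now 1)
Event 3 (EXEC): [IRQ0] PC=0: INC 1 -> ACC=1
Event 4 (EXEC): [IRQ0] PC=1: INC 1 -> ACC=2
Event 5 (EXEC): [IRQ0] PC=2: DEC 2 -> ACC=0
Event 6 (EXEC): [IRQ0] PC=3: IRET -> resume MAIN at PC=1 (depth now 0)
Event 7 (INT 0): INT 0 arrives: push (MAIN, PC=1), enter IRQ0 at PC=0 (depth now 1)
Event 8 (EXEC): [IRQ0] PC=0: INC 1 -> ACC=1
Event 9 (EXEC): [IRQ0] PC=1: INC 1 -> ACC=2
Event 10 (EXEC): [IRQ0] PC=2: DEC 2 -> ACC=0
Event 11 (EXEC): [IRQ0] PC=3: IRET -> resume MAIN at PC=1 (depth now 0)
Event 12 (INT 0): INT 0 arrives: push (MAIN, PC=1), enter IRQ0 at PC=0 (depth now 1)
Event 13 (EXEC): [IRQ0] PC=0: INC 1 -> ACC=1
Event 14 (EXEC): [IRQ0] PC=1: INC 1 -> ACC=2
Event 15 (EXEC): [IRQ0] PC=2: DEC 2 -> ACC=0
Event 16 (EXEC): [IRQ0] PC=3: IRET -> resume MAIN at PC=1 (depth now 0)
Event 17 (INT 0): INT 0 arrives: push (MAIN, PC=1), enter IRQ0 at PC=0 (depth now 1)
Event 18 (EXEC): [IRQ0] PC=0: INC 1 -> ACC=1
Event 19 (EXEC): [IRQ0] PC=1: INC 1 -> ACC=2
Event 20 (EXEC): [IRQ0] PC=2: DEC 2 -> ACC=0
Event 21 (EXEC): [IRQ0] PC=3: IRET -> resume MAIN at PC=1 (depth now 0)
Event 22 (EXEC): [MAIN] PC=1: INC 4 -> ACC=4
Event 23 (INT 0): INT 0 arrives: push (MAIN, PC=2), enter IRQ0 at PC=0 (depth now 1)
Event 24 (EXEC): [IRQ0] PC=0: INC 1 -> ACC=5
Event 25 (EXEC): [IRQ0] PC=1: INC 1 -> ACC=6
Event 26 (EXEC): [IRQ0] PC=2: DEC 2 -> ACC=4
Event 27 (EXEC): [IRQ0] PC=3: IRET -> resume MAIN at PC=2 (depth now 0)
Event 28 (EXEC): [MAIN] PC=2: INC 3 -> ACC=7
Event 29 (EXEC): [MAIN] PC=3: NOP
Event 30 (EXEC): [MAIN] PC=4: HALT

Answer: 7 MAIN 0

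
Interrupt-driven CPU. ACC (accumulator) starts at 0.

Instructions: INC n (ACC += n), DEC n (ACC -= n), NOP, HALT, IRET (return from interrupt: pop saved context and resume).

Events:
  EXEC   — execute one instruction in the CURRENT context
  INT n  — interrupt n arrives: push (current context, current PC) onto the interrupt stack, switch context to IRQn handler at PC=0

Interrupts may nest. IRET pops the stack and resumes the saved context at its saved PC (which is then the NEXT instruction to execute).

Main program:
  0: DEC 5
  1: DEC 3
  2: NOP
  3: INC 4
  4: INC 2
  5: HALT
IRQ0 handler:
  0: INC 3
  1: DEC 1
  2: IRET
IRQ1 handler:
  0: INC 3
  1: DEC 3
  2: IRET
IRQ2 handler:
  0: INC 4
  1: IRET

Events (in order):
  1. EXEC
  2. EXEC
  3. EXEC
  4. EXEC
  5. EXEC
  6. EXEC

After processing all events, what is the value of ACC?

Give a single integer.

Event 1 (EXEC): [MAIN] PC=0: DEC 5 -> ACC=-5
Event 2 (EXEC): [MAIN] PC=1: DEC 3 -> ACC=-8
Event 3 (EXEC): [MAIN] PC=2: NOP
Event 4 (EXEC): [MAIN] PC=3: INC 4 -> ACC=-4
Event 5 (EXEC): [MAIN] PC=4: INC 2 -> ACC=-2
Event 6 (EXEC): [MAIN] PC=5: HALT

Answer: -2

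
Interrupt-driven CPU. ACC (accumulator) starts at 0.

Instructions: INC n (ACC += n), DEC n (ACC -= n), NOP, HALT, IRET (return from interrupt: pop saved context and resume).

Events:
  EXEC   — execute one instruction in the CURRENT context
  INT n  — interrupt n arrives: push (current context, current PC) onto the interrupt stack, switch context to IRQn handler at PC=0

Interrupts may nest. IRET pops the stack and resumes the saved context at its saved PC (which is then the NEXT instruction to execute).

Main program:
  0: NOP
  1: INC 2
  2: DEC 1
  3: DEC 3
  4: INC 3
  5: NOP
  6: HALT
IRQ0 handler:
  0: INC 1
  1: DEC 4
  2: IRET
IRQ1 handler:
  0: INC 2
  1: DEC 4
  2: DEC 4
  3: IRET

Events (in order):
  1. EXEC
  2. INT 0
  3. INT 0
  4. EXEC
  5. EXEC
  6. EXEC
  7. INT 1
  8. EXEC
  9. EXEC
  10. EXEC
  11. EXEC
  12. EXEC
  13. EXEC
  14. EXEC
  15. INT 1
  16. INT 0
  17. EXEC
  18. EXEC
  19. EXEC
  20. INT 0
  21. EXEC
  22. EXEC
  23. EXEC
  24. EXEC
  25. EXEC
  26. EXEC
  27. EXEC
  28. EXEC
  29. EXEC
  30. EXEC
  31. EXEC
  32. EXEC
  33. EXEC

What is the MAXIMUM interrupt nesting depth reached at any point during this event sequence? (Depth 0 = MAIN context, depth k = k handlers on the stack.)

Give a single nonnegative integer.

Event 1 (EXEC): [MAIN] PC=0: NOP [depth=0]
Event 2 (INT 0): INT 0 arrives: push (MAIN, PC=1), enter IRQ0 at PC=0 (depth now 1) [depth=1]
Event 3 (INT 0): INT 0 arrives: push (IRQ0, PC=0), enter IRQ0 at PC=0 (depth now 2) [depth=2]
Event 4 (EXEC): [IRQ0] PC=0: INC 1 -> ACC=1 [depth=2]
Event 5 (EXEC): [IRQ0] PC=1: DEC 4 -> ACC=-3 [depth=2]
Event 6 (EXEC): [IRQ0] PC=2: IRET -> resume IRQ0 at PC=0 (depth now 1) [depth=1]
Event 7 (INT 1): INT 1 arrives: push (IRQ0, PC=0), enter IRQ1 at PC=0 (depth now 2) [depth=2]
Event 8 (EXEC): [IRQ1] PC=0: INC 2 -> ACC=-1 [depth=2]
Event 9 (EXEC): [IRQ1] PC=1: DEC 4 -> ACC=-5 [depth=2]
Event 10 (EXEC): [IRQ1] PC=2: DEC 4 -> ACC=-9 [depth=2]
Event 11 (EXEC): [IRQ1] PC=3: IRET -> resume IRQ0 at PC=0 (depth now 1) [depth=1]
Event 12 (EXEC): [IRQ0] PC=0: INC 1 -> ACC=-8 [depth=1]
Event 13 (EXEC): [IRQ0] PC=1: DEC 4 -> ACC=-12 [depth=1]
Event 14 (EXEC): [IRQ0] PC=2: IRET -> resume MAIN at PC=1 (depth now 0) [depth=0]
Event 15 (INT 1): INT 1 arrives: push (MAIN, PC=1), enter IRQ1 at PC=0 (depth now 1) [depth=1]
Event 16 (INT 0): INT 0 arrives: push (IRQ1, PC=0), enter IRQ0 at PC=0 (depth now 2) [depth=2]
Event 17 (EXEC): [IRQ0] PC=0: INC 1 -> ACC=-11 [depth=2]
Event 18 (EXEC): [IRQ0] PC=1: DEC 4 -> ACC=-15 [depth=2]
Event 19 (EXEC): [IRQ0] PC=2: IRET -> resume IRQ1 at PC=0 (depth now 1) [depth=1]
Event 20 (INT 0): INT 0 arrives: push (IRQ1, PC=0), enter IRQ0 at PC=0 (depth now 2) [depth=2]
Event 21 (EXEC): [IRQ0] PC=0: INC 1 -> ACC=-14 [depth=2]
Event 22 (EXEC): [IRQ0] PC=1: DEC 4 -> ACC=-18 [depth=2]
Event 23 (EXEC): [IRQ0] PC=2: IRET -> resume IRQ1 at PC=0 (depth now 1) [depth=1]
Event 24 (EXEC): [IRQ1] PC=0: INC 2 -> ACC=-16 [depth=1]
Event 25 (EXEC): [IRQ1] PC=1: DEC 4 -> ACC=-20 [depth=1]
Event 26 (EXEC): [IRQ1] PC=2: DEC 4 -> ACC=-24 [depth=1]
Event 27 (EXEC): [IRQ1] PC=3: IRET -> resume MAIN at PC=1 (depth now 0) [depth=0]
Event 28 (EXEC): [MAIN] PC=1: INC 2 -> ACC=-22 [depth=0]
Event 29 (EXEC): [MAIN] PC=2: DEC 1 -> ACC=-23 [depth=0]
Event 30 (EXEC): [MAIN] PC=3: DEC 3 -> ACC=-26 [depth=0]
Event 31 (EXEC): [MAIN] PC=4: INC 3 -> ACC=-23 [depth=0]
Event 32 (EXEC): [MAIN] PC=5: NOP [depth=0]
Event 33 (EXEC): [MAIN] PC=6: HALT [depth=0]
Max depth observed: 2

Answer: 2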